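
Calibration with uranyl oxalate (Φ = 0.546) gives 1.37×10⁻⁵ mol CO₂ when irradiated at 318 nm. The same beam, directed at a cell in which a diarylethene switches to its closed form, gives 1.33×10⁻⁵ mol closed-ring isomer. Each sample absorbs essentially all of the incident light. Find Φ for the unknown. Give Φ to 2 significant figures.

Φ = 0.53

Photons absorbed by the actinometer: 1.37×10⁻⁵ / 0.546 = 2.509×10⁻⁵ mol.
Φ(unknown) = 1.33×10⁻⁵ / 2.509×10⁻⁵ = 0.53.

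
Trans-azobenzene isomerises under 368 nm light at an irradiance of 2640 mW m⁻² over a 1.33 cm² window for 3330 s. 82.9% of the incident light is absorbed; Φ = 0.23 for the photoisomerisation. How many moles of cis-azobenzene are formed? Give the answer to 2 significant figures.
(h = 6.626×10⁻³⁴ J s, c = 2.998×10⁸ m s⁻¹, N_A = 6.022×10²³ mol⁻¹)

6.9×10⁻⁷ mol

Photon energy at 368 nm: hc/λ = (6.626×10⁻³⁴)(2.998×10⁸)/(368×10⁻⁹) = 5.398×10⁻¹⁹ J.
Energy delivered: (2640 mW m⁻²)(1.33×10⁻⁴ m²)(3330 s) = 1.169 J.
Photons incident: 1.169 / 5.398×10⁻¹⁹ = 2.166×10¹⁸, i.e. 2.166×10¹⁸/6.022×10²³ = 3.597×10⁻⁶ mol.
Photons absorbed: 0.829 × 3.597×10⁻⁶ = 2.982×10⁻⁶ mol.
Product: Φ × n_abs = 0.23 × 2.982×10⁻⁶ = 6.859×10⁻⁷ mol.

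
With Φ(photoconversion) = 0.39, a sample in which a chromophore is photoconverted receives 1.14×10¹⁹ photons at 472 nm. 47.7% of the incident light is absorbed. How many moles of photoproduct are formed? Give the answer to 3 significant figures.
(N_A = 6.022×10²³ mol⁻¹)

3.52×10⁻⁶ mol

Moles of photons: 1.14×10¹⁹ / 6.022×10²³ = 1.893×10⁻⁵ mol.
Photons absorbed: 0.477 × 1.893×10⁻⁵ = 9.030×10⁻⁶ mol.
Product: Φ × n_abs = 0.39 × 9.030×10⁻⁶ = 3.522×10⁻⁶ mol.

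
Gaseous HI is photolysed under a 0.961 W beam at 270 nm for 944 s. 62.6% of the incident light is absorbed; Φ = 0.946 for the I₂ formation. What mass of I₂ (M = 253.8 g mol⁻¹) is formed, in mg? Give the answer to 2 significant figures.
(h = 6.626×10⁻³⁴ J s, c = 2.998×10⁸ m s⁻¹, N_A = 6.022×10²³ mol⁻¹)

Photon energy at 270 nm: hc/λ = (6.626×10⁻³⁴)(2.998×10⁸)/(270×10⁻⁹) = 7.357×10⁻¹⁹ J.
Energy delivered: (0.961 W)(944 s) = 907.2 J.
Photons incident: 907.2 / 7.357×10⁻¹⁹ = 1.233×10²¹, i.e. 1.233×10²¹/6.022×10²³ = 0.002047 mol.
Photons absorbed: 0.626 × 0.002047 = 0.001281 mol.
Product: Φ × n_abs = 0.946 × 0.001281 = 0.001212 mol.
Mass: 0.001212 × 253.8 = 0.3076 g = 310 mg.

310 mg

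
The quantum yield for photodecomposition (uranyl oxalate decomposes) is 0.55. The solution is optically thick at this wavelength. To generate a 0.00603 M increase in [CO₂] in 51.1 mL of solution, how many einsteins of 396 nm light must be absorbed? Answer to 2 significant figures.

5.6e-4 einstein

Product: (0.00603 M)(0.0511 L) = 3.081e-4 mol.
Photons that must be absorbed: 3.081e-4 / 0.55 = 5.602e-4 mol.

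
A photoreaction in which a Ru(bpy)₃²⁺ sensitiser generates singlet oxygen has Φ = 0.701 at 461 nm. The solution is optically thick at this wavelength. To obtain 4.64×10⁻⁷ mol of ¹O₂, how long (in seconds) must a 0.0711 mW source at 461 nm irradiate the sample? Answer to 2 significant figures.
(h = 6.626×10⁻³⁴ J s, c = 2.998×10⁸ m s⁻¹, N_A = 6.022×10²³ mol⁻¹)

Photons that must be absorbed: 4.64×10⁻⁷ / 0.701 = 6.619×10⁻⁷ mol.
Photon energy: hc/λ = 4.309×10⁻¹⁹ J; per mole, 2.595×10⁵ J mol⁻¹.
Energy required: 6.619×10⁻⁷ × 2.595×10⁵ = 0.1718 J.
Time: 0.1718 J / 7.11e-05 W = 2400 s.

t ≈ 2400 s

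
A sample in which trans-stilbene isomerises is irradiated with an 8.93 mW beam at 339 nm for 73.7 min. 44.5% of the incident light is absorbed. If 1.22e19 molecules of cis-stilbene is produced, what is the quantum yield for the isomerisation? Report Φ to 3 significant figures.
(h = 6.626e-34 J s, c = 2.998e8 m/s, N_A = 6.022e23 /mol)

Φ = 0.407

Product: 1.22e19 / 6.022e23 = 2.026e-5 mol.
Photon energy at 339 nm: hc/λ = (6.626e-34)(2.998e8)/(339e-9) = 5.860e-19 J.
Energy delivered: (8.93 mW)(4422 s) = 39.49 J.
Photons incident: 39.49 / 5.860e-19 = 6.739e19, i.e. 6.739e19/6.022e23 = 1.119e-4 mol.
Photons absorbed: 0.445 × 1.119e-4 = 4.980e-5 mol.
Φ = 2.026e-5 mol / 4.980e-5 mol photons = 0.407.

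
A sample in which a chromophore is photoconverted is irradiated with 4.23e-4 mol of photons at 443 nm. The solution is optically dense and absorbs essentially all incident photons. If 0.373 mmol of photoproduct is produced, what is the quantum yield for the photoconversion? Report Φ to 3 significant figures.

Φ = 0.882

Product: 0.373 mmol = 3.73e-4 mol.
Φ = 3.73e-4 mol / 4.23e-4 mol photons = 0.882.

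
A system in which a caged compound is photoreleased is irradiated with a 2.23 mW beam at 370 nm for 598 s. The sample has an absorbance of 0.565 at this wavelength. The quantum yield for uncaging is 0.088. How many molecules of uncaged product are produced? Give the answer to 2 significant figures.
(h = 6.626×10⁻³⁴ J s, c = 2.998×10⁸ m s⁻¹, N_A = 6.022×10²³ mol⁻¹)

Photon energy at 370 nm: hc/λ = (6.626×10⁻³⁴)(2.998×10⁸)/(370×10⁻⁹) = 5.369×10⁻¹⁹ J.
Energy delivered: (2.23 mW)(598 s) = 1.334 J.
Photons incident: 1.334 / 5.369×10⁻¹⁹ = 2.485×10¹⁸, i.e. 2.485×10¹⁸/6.022×10²³ = 4.127×10⁻⁶ mol.
Fraction absorbed: 1 − 10^(−0.565) = 0.7277.
Photons absorbed: 0.7277 × 4.127×10⁻⁶ = 3.003×10⁻⁶ mol.
Product: Φ × n_abs = 0.088 × 3.003×10⁻⁶ = 2.643×10⁻⁷ mol.
As a count: 2.643×10⁻⁷ × 6.022×10²³ = 1.6×10¹⁷.

1.6×10¹⁷ molecules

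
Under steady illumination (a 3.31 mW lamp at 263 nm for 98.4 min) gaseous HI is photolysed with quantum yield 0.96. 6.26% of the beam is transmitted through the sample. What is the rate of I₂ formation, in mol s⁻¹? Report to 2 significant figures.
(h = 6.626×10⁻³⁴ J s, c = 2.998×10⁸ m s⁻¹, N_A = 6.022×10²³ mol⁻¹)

6.5×10⁻⁹ mol s⁻¹

Photon energy at 263 nm: hc/λ = (6.626×10⁻³⁴)(2.998×10⁸)/(263×10⁻⁹) = 7.553×10⁻¹⁹ J.
Energy delivered: (3.31 mW)(5904 s) = 19.54 J.
Photons incident: 19.54 / 7.553×10⁻¹⁹ = 2.587×10¹⁹, i.e. 2.587×10¹⁹/6.022×10²³ = 4.296×10⁻⁵ mol.
Fraction absorbed: 1 − 6.26/100 = 0.9374.
Photons absorbed: 0.9374 × 4.296×10⁻⁵ = 4.027×10⁻⁵ mol.
Product formed: 0.96 × 4.027×10⁻⁵ = 3.866×10⁻⁵ mol.
Rate: 3.866×10⁻⁵ / 5904 s = 6.5×10⁻⁹ mol s⁻¹.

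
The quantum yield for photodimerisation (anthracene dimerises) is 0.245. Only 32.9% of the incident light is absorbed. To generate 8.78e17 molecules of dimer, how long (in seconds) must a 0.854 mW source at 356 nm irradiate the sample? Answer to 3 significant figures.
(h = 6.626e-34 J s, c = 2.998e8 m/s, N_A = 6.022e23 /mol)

t ≈ 7120 s

Product: 8.78e17 / 6.022e23 = 1.458e-6 mol.
Photons that must be absorbed: 1.458e-6 / 0.245 = 5.951e-6 mol.
Incident photons needed: 5.951e-6 / 0.329 = 1.809e-5 mol.
Photon energy: hc/λ = 5.580e-19 J; per mole, 3.360e5 J mol⁻¹.
Energy required: 1.809e-5 × 3.360e5 = 6.078 J.
Time: 6.078 J / 0.000854 W = 7120 s.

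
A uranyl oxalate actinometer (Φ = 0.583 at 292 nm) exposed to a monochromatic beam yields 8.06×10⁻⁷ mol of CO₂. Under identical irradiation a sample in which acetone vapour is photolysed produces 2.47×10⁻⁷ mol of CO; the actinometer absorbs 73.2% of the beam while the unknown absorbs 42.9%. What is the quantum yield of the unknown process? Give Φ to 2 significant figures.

Photons absorbed by the actinometer: 8.06×10⁻⁷ / 0.583 = 1.383×10⁻⁶ mol.
Incident flux: 1.383×10⁻⁶ / 0.732 = 1.889×10⁻⁶ einstein.
Absorbed by unknown: 0.429 × 1.889×10⁻⁶ = 8.104×10⁻⁷ mol.
Φ(unknown) = 2.47×10⁻⁷ / 8.104×10⁻⁷ = 0.30.

Φ = 0.30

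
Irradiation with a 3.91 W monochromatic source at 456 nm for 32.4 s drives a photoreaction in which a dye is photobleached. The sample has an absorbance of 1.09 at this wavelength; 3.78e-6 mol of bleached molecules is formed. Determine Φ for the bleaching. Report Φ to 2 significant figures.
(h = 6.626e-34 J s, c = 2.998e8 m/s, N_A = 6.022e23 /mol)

Photon energy at 456 nm: hc/λ = (6.626e-34)(2.998e8)/(456e-9) = 4.356e-19 J.
Energy delivered: (3.91 W)(32.4 s) = 126.7 J.
Photons incident: 126.7 / 4.356e-19 = 2.909e20, i.e. 2.909e20/6.022e23 = 4.831e-4 mol.
Fraction absorbed: 1 − 10^(−1.09) = 0.9187.
Photons absorbed: 0.9187 × 4.831e-4 = 4.438e-4 mol.
Φ = 3.78e-6 mol / 4.438e-4 mol photons = 0.0085.

Φ = 0.0085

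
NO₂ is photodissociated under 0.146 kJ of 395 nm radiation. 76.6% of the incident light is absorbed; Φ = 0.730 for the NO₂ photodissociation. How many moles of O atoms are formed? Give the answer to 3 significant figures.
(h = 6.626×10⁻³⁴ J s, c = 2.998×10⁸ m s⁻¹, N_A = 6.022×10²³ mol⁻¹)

2.70×10⁻⁴ mol

Photon energy at 395 nm: hc/λ = (6.626×10⁻³⁴)(2.998×10⁸)/(395×10⁻⁹) = 5.029×10⁻¹⁹ J.
Incident energy: 0.146 kJ = 146 J.
Photons incident: 146 / 5.029×10⁻¹⁹ = 2.903×10²⁰, i.e. 2.903×10²⁰/6.022×10²³ = 4.821×10⁻⁴ mol.
Photons absorbed: 0.766 × 4.821×10⁻⁴ = 3.693×10⁻⁴ mol.
Product: Φ × n_abs = 0.730 × 3.693×10⁻⁴ = 2.696×10⁻⁴ mol.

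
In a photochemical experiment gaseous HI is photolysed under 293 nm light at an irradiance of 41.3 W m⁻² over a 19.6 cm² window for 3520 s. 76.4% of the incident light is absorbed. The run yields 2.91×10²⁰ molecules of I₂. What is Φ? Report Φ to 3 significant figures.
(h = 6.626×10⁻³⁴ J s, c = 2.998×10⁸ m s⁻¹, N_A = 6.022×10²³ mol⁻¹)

Product: 2.91×10²⁰ / 6.022×10²³ = 4.832×10⁻⁴ mol.
Photon energy at 293 nm: hc/λ = (6.626×10⁻³⁴)(2.998×10⁸)/(293×10⁻⁹) = 6.780×10⁻¹⁹ J.
Energy delivered: (41.3 W m⁻²)(19.6×10⁻⁴ m²)(3520 s) = 284.9 J.
Photons incident: 284.9 / 6.780×10⁻¹⁹ = 4.202×10²⁰, i.e. 4.202×10²⁰/6.022×10²³ = 6.978×10⁻⁴ mol.
Photons absorbed: 0.764 × 6.978×10⁻⁴ = 5.331×10⁻⁴ mol.
Φ = 4.832×10⁻⁴ mol / 5.331×10⁻⁴ mol photons = 0.906.

Φ = 0.906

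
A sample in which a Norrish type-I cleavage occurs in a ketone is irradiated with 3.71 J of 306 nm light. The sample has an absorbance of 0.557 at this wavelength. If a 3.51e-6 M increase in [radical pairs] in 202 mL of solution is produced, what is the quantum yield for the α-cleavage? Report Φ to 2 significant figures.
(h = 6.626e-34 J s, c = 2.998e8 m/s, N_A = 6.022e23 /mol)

Product: (3.51e-6 M)(0.202 L) = 7.090e-7 mol.
Photon energy at 306 nm: hc/λ = (6.626e-34)(2.998e8)/(306e-9) = 6.492e-19 J.
Photons incident: 3.71 / 6.492e-19 = 5.715e18, i.e. 5.715e18/6.022e23 = 9.490e-6 mol.
Fraction absorbed: 1 − 10^(−0.557) = 0.7227.
Photons absorbed: 0.7227 × 9.490e-6 = 6.858e-6 mol.
Φ = 7.090e-7 mol / 6.858e-6 mol photons = 0.10.

Φ = 0.10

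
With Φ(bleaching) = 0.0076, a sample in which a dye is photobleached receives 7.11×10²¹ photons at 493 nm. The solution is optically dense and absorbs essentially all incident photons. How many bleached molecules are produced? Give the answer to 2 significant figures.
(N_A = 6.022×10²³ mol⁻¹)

5.4×10¹⁹ bleached molecules

Moles of photons: 7.11×10²¹ / 6.022×10²³ = 0.01181 mol.
Product: Φ × n_abs = 0.0076 × 0.01181 = 8.976×10⁻⁵ mol.
As a count: 8.976×10⁻⁵ × 6.022×10²³ = 5.4×10¹⁹.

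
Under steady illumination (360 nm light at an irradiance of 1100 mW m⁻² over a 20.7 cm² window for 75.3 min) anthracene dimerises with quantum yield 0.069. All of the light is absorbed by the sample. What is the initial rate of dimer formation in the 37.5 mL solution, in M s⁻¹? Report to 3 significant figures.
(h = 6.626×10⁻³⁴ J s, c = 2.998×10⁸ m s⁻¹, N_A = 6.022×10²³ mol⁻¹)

Photon energy at 360 nm: hc/λ = (6.626×10⁻³⁴)(2.998×10⁸)/(360×10⁻⁹) = 5.518×10⁻¹⁹ J.
Energy delivered: (1100 mW m⁻²)(20.7×10⁻⁴ m²)(4518 s) = 10.29 J.
Photons incident: 10.29 / 5.518×10⁻¹⁹ = 1.865×10¹⁹, i.e. 1.865×10¹⁹/6.022×10²³ = 3.097×10⁻⁵ mol.
Product formed: 0.069 × 3.097×10⁻⁵ = 2.137×10⁻⁶ mol.
Rate: 2.137×10⁻⁶ mol / (4518 s × 0.0375 L) = 1.26×10⁻⁸ M s⁻¹.

1.26×10⁻⁸ M s⁻¹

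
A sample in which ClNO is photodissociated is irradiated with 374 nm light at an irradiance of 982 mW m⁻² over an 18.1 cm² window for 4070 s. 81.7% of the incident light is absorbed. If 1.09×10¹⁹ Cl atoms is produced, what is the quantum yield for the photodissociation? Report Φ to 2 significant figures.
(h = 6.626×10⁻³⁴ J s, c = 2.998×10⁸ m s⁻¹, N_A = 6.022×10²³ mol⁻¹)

Φ = 0.98

Product: 1.09×10¹⁹ / 6.022×10²³ = 1.810×10⁻⁵ mol.
Photon energy at 374 nm: hc/λ = (6.626×10⁻³⁴)(2.998×10⁸)/(374×10⁻⁹) = 5.311×10⁻¹⁹ J.
Energy delivered: (982 mW m⁻²)(18.1×10⁻⁴ m²)(4070 s) = 7.234 J.
Photons incident: 7.234 / 5.311×10⁻¹⁹ = 1.362×10¹⁹, i.e. 1.362×10¹⁹/6.022×10²³ = 2.262×10⁻⁵ mol.
Photons absorbed: 0.817 × 2.262×10⁻⁵ = 1.848×10⁻⁵ mol.
Φ = 1.810×10⁻⁵ mol / 1.848×10⁻⁵ mol photons = 0.98.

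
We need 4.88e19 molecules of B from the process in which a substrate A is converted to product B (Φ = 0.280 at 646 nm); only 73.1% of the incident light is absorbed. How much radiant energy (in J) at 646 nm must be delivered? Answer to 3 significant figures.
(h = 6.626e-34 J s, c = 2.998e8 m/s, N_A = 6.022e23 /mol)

73.3 J

Product: 4.88e19 / 6.022e23 = 8.104e-5 mol.
Photons that must be absorbed: 8.104e-5 / 0.280 = 2.894e-4 mol.
Incident photons needed: 2.894e-4 / 0.731 = 3.959e-4 mol.
Photon energy: hc/λ = 3.075e-19 J; per mole, 1.852e5 J mol⁻¹.
Energy required: 3.959e-4 × 1.852e5 = 73.3 J.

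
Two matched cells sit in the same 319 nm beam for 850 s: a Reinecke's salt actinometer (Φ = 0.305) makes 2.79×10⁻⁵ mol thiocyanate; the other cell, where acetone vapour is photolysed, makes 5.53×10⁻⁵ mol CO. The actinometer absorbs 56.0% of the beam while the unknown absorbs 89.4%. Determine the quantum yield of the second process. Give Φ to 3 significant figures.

Photons absorbed by the actinometer: 2.79×10⁻⁵ / 0.305 = 9.148×10⁻⁵ mol.
Incident flux: 9.148×10⁻⁵ / 0.560 = 1.634×10⁻⁴ einstein.
Absorbed by unknown: 0.894 × 1.634×10⁻⁴ = 1.461×10⁻⁴ mol.
Φ(unknown) = 5.53×10⁻⁵ / 1.461×10⁻⁴ = 0.379.

Φ = 0.379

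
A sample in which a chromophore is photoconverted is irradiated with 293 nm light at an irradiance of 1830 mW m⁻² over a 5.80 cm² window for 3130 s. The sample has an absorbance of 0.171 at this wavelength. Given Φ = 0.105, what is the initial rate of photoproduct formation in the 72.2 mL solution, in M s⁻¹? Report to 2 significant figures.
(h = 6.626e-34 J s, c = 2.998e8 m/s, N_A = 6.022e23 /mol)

Photon energy at 293 nm: hc/λ = (6.626e-34)(2.998e8)/(293e-9) = 6.780e-19 J.
Energy delivered: (1830 mW m⁻²)(5.80e-4 m²)(3130 s) = 3.322 J.
Photons incident: 3.322 / 6.780e-19 = 4.900e18, i.e. 4.900e18/6.022e23 = 8.137e-6 mol.
Fraction absorbed: 1 − 10^(−0.171) = 0.3255.
Photons absorbed: 0.3255 × 8.137e-6 = 2.649e-6 mol.
Product formed: 0.105 × 2.649e-6 = 2.781e-7 mol.
Rate: 2.781e-7 mol / (3130 s × 0.0722 L) = 1.2e-9 M s⁻¹.

1.2e-9 M s⁻¹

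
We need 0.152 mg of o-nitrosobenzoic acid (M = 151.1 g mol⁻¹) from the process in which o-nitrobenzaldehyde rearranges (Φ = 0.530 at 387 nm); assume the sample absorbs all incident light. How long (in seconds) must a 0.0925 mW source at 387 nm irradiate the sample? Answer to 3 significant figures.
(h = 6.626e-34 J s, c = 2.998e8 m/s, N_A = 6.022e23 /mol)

Product: 0.152 mg / 151.1 g mol⁻¹ = 1.006e-6 mol.
Photons that must be absorbed: 1.006e-6 / 0.530 = 1.898e-6 mol.
Photon energy: hc/λ = 5.133e-19 J; per mole, 3.091e5 J mol⁻¹.
Energy required: 1.898e-6 × 3.091e5 = 0.5867 J.
Time: 0.5867 J / 9.25e-05 W = 6340 s.

t ≈ 6340 s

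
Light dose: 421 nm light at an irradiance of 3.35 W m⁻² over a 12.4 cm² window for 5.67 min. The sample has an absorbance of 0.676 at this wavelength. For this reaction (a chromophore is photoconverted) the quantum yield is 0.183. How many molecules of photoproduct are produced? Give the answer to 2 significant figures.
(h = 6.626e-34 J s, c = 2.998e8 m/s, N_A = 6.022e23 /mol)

4.3e17 molecules

Photon energy at 421 nm: hc/λ = (6.626e-34)(2.998e8)/(421e-9) = 4.718e-19 J.
Energy delivered: (3.35 W m⁻²)(12.4e-4 m²)(340.2 s) = 1.413 J.
Photons incident: 1.413 / 4.718e-19 = 2.995e18, i.e. 2.995e18/6.022e23 = 4.973e-6 mol.
Fraction absorbed: 1 − 10^(−0.676) = 0.7891.
Photons absorbed: 0.7891 × 4.973e-6 = 3.924e-6 mol.
Product: Φ × n_abs = 0.183 × 3.924e-6 = 7.181e-7 mol.
As a count: 7.181e-7 × 6.022e23 = 4.3e17.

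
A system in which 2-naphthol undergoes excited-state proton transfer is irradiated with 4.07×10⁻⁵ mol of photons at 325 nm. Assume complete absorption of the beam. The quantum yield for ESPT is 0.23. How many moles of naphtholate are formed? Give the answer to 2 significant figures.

Product: Φ × n_abs = 0.23 × 4.07×10⁻⁵ = 9.361×10⁻⁶ mol.

9.4×10⁻⁶ mol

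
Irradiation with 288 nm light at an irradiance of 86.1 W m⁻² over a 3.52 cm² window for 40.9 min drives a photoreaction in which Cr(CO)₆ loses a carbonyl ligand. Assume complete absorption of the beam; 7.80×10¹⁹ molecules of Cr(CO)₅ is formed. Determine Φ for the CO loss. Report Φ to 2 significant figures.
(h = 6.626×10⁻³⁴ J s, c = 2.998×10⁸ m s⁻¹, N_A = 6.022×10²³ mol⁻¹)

Product: 7.80×10¹⁹ / 6.022×10²³ = 1.295×10⁻⁴ mol.
Photon energy at 288 nm: hc/λ = (6.626×10⁻³⁴)(2.998×10⁸)/(288×10⁻⁹) = 6.897×10⁻¹⁹ J.
Energy delivered: (86.1 W m⁻²)(3.52×10⁻⁴ m²)(2454 s) = 74.37 J.
Photons incident: 74.37 / 6.897×10⁻¹⁹ = 1.078×10²⁰, i.e. 1.078×10²⁰/6.022×10²³ = 1.790×10⁻⁴ mol.
Φ = 1.295×10⁻⁴ mol / 1.790×10⁻⁴ mol photons = 0.72.

Φ = 0.72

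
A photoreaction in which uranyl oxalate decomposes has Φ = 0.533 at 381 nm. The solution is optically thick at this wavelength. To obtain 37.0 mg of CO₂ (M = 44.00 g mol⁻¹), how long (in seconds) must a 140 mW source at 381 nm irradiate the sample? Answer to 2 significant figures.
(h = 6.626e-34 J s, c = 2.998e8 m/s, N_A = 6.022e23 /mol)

t ≈ 3500 s

Product: 37.0 mg / 44.00 g mol⁻¹ = 8.409e-4 mol.
Photons that must be absorbed: 8.409e-4 / 0.533 = 0.001578 mol.
Photon energy: hc/λ = 5.214e-19 J; per mole, 3.140e5 J mol⁻¹.
Energy required: 0.001578 × 3.140e5 = 495.5 J.
Time: 495.5 J / 0.14 W = 3500 s.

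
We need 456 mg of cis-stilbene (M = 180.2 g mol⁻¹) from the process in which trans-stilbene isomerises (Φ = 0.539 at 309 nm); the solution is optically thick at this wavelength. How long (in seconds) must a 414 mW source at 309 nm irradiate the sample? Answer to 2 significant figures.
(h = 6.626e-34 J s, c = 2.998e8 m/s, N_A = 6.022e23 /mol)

t ≈ 4400 s

Product: 456 mg / 180.2 g mol⁻¹ = 0.002531 mol.
Photons that must be absorbed: 0.002531 / 0.539 = 0.004696 mol.
Photon energy: hc/λ = 6.429e-19 J; per mole, 3.872e5 J mol⁻¹.
Energy required: 0.004696 × 3.872e5 = 1818 J.
Time: 1818 J / 0.414 W = 4400 s.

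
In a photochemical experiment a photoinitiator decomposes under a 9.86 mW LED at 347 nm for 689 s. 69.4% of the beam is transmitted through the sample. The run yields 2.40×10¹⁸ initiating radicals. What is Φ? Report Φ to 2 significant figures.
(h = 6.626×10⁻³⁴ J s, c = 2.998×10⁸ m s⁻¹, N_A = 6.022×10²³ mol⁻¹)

Φ = 0.66

Product: 2.40×10¹⁸ / 6.022×10²³ = 3.985×10⁻⁶ mol.
Photon energy at 347 nm: hc/λ = (6.626×10⁻³⁴)(2.998×10⁸)/(347×10⁻⁹) = 5.725×10⁻¹⁹ J.
Energy delivered: (9.86 mW)(689 s) = 6.794 J.
Photons incident: 6.794 / 5.725×10⁻¹⁹ = 1.187×10¹⁹, i.e. 1.187×10¹⁹/6.022×10²³ = 1.971×10⁻⁵ mol.
Fraction absorbed: 1 − 69.4/100 = 0.3060.
Photons absorbed: 0.3060 × 1.971×10⁻⁵ = 6.031×10⁻⁶ mol.
Φ = 3.985×10⁻⁶ mol / 6.031×10⁻⁶ mol photons = 0.66.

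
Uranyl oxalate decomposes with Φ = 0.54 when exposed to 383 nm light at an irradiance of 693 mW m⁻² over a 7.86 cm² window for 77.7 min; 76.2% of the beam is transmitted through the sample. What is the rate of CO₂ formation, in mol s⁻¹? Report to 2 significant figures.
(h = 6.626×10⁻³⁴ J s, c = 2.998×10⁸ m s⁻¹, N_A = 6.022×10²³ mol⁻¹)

Photon energy at 383 nm: hc/λ = (6.626×10⁻³⁴)(2.998×10⁸)/(383×10⁻⁹) = 5.187×10⁻¹⁹ J.
Energy delivered: (693 mW m⁻²)(7.86×10⁻⁴ m²)(4662 s) = 2.539 J.
Photons incident: 2.539 / 5.187×10⁻¹⁹ = 4.895×10¹⁸, i.e. 4.895×10¹⁸/6.022×10²³ = 8.129×10⁻⁶ mol.
Fraction absorbed: 1 − 76.2/100 = 0.2380.
Photons absorbed: 0.2380 × 8.129×10⁻⁶ = 1.935×10⁻⁶ mol.
Product formed: 0.54 × 1.935×10⁻⁶ = 1.045×10⁻⁶ mol.
Rate: 1.045×10⁻⁶ / 4662 s = 2.2×10⁻¹⁰ mol s⁻¹.

2.2×10⁻¹⁰ mol s⁻¹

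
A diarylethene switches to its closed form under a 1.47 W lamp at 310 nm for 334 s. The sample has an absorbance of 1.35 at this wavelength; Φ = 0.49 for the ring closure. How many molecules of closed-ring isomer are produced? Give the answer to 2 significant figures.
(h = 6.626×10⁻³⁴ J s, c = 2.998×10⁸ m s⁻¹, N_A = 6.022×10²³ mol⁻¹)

Photon energy at 310 nm: hc/λ = (6.626×10⁻³⁴)(2.998×10⁸)/(310×10⁻⁹) = 6.408×10⁻¹⁹ J.
Energy delivered: (1.47 W)(334 s) = 491.0 J.
Photons incident: 491.0 / 6.408×10⁻¹⁹ = 7.662×10²⁰, i.e. 7.662×10²⁰/6.022×10²³ = 0.001272 mol.
Fraction absorbed: 1 − 10^(−1.35) = 0.9553.
Photons absorbed: 0.9553 × 0.001272 = 0.001215 mol.
Product: Φ × n_abs = 0.49 × 0.001215 = 5.953×10⁻⁴ mol.
As a count: 5.953×10⁻⁴ × 6.022×10²³ = 3.6×10²⁰.

3.6×10²⁰ molecules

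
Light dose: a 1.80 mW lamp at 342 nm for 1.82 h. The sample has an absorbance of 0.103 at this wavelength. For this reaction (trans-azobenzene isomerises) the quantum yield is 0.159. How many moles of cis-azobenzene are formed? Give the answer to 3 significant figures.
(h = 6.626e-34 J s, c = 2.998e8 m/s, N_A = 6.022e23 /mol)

Photon energy at 342 nm: hc/λ = (6.626e-34)(2.998e8)/(342e-9) = 5.808e-19 J.
Energy delivered: (1.80 mW)(6552 s) = 11.79 J.
Photons incident: 11.79 / 5.808e-19 = 2.030e19, i.e. 2.030e19/6.022e23 = 3.371e-5 mol.
Fraction absorbed: 1 − 10^(−0.103) = 0.2111.
Photons absorbed: 0.2111 × 3.371e-5 = 7.116e-6 mol.
Product: Φ × n_abs = 0.159 × 7.116e-6 = 1.131e-6 mol.

1.13e-6 mol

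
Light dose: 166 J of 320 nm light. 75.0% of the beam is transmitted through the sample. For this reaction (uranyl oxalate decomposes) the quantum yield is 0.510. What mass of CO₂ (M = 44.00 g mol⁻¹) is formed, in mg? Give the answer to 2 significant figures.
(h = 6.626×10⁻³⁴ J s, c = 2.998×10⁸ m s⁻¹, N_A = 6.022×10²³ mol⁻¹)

Photon energy at 320 nm: hc/λ = (6.626×10⁻³⁴)(2.998×10⁸)/(320×10⁻⁹) = 6.208×10⁻¹⁹ J.
Photons incident: 166 / 6.208×10⁻¹⁹ = 2.674×10²⁰, i.e. 2.674×10²⁰/6.022×10²³ = 4.440×10⁻⁴ mol.
Fraction absorbed: 1 − 75.0/100 = 0.2500.
Photons absorbed: 0.2500 × 4.440×10⁻⁴ = 1.110×10⁻⁴ mol.
Product: Φ × n_abs = 0.510 × 1.110×10⁻⁴ = 5.661×10⁻⁵ mol.
Mass: 5.661×10⁻⁵ × 44.00 = 0.002491 g = 2.5 mg.

2.5 mg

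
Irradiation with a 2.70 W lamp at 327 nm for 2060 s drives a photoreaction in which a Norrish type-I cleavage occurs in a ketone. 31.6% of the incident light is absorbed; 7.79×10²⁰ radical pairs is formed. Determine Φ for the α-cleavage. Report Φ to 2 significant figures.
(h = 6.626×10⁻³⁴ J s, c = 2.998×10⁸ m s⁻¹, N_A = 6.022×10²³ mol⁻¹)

Φ = 0.27

Product: 7.79×10²⁰ / 6.022×10²³ = 0.001294 mol.
Photon energy at 327 nm: hc/λ = (6.626×10⁻³⁴)(2.998×10⁸)/(327×10⁻⁹) = 6.075×10⁻¹⁹ J.
Energy delivered: (2.70 W)(2060 s) = 5562 J.
Photons incident: 5562 / 6.075×10⁻¹⁹ = 9.156×10²¹, i.e. 9.156×10²¹/6.022×10²³ = 0.01520 mol.
Photons absorbed: 0.316 × 0.01520 = 0.004803 mol.
Φ = 0.001294 mol / 0.004803 mol photons = 0.27.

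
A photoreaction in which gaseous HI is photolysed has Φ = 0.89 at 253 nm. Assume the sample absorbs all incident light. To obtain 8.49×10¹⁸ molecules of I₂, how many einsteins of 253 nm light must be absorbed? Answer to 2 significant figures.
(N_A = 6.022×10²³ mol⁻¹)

1.6×10⁻⁵ einstein

Product: 8.49×10¹⁸ / 6.022×10²³ = 1.410×10⁻⁵ mol.
Photons that must be absorbed: 1.410×10⁻⁵ / 0.89 = 1.584×10⁻⁵ mol.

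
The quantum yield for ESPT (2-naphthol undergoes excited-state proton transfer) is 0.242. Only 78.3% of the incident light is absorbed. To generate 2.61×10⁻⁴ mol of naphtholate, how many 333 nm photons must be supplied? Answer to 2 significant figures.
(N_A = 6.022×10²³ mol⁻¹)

8.3×10²⁰ photons

Photons that must be absorbed: 2.61×10⁻⁴ / 0.242 = 0.001079 mol.
Incident photons needed: 0.001079 / 0.783 = 0.001378 mol.
Photon count: 0.001378 × 6.022×10²³ = 8.3×10²⁰.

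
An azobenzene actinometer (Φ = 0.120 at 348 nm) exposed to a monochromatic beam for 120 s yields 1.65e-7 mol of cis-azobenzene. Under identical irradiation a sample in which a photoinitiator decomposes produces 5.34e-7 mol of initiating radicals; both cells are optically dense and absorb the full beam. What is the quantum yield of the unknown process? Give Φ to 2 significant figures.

Photons absorbed by the actinometer: 1.65e-7 / 0.120 = 1.375e-6 mol.
Φ(unknown) = 5.34e-7 / 1.375e-6 = 0.39.

Φ = 0.39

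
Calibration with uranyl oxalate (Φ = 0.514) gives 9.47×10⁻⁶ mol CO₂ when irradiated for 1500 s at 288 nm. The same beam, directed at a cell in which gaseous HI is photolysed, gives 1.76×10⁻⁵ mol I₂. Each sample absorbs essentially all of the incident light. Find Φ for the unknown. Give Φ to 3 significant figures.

Φ = 0.955

Photons absorbed by the actinometer: 9.47×10⁻⁶ / 0.514 = 1.842×10⁻⁵ mol.
Φ(unknown) = 1.76×10⁻⁵ / 1.842×10⁻⁵ = 0.955.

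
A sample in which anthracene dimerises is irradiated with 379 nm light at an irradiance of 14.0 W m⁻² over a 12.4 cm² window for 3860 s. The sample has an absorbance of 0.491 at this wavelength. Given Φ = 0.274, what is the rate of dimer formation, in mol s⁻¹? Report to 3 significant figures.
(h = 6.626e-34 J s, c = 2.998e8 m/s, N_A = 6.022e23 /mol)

Photon energy at 379 nm: hc/λ = (6.626e-34)(2.998e8)/(379e-9) = 5.241e-19 J.
Energy delivered: (14.0 W m⁻²)(12.4e-4 m²)(3860 s) = 67.01 J.
Photons incident: 67.01 / 5.241e-19 = 1.279e20, i.e. 1.279e20/6.022e23 = 2.124e-4 mol.
Fraction absorbed: 1 − 10^(−0.491) = 0.6772.
Photons absorbed: 0.6772 × 2.124e-4 = 1.438e-4 mol.
Product formed: 0.274 × 1.438e-4 = 3.940e-5 mol.
Rate: 3.940e-5 / 3860 s = 1.02e-8 mol s⁻¹.

1.02e-8 mol s⁻¹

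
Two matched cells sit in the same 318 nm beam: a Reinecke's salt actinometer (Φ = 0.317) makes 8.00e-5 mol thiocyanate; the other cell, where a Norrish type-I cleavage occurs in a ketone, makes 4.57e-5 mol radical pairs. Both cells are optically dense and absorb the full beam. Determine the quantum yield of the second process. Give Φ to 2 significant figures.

Photons absorbed by the actinometer: 8.00e-5 / 0.317 = 2.524e-4 mol.
Φ(unknown) = 4.57e-5 / 2.524e-4 = 0.18.

Φ = 0.18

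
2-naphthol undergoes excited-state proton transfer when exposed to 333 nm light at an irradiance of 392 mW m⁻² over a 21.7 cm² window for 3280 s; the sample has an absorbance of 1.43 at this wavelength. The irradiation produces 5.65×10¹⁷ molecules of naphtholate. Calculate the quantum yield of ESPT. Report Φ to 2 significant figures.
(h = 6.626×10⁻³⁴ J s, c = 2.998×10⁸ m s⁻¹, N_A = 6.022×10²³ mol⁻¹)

Φ = 0.13

Product: 5.65×10¹⁷ / 6.022×10²³ = 9.382×10⁻⁷ mol.
Photon energy at 333 nm: hc/λ = (6.626×10⁻³⁴)(2.998×10⁸)/(333×10⁻⁹) = 5.965×10⁻¹⁹ J.
Energy delivered: (392 mW m⁻²)(21.7×10⁻⁴ m²)(3280 s) = 2.790 J.
Photons incident: 2.790 / 5.965×10⁻¹⁹ = 4.677×10¹⁸, i.e. 4.677×10¹⁸/6.022×10²³ = 7.767×10⁻⁶ mol.
Fraction absorbed: 1 − 10^(−1.43) = 0.9628.
Photons absorbed: 0.9628 × 7.767×10⁻⁶ = 7.478×10⁻⁶ mol.
Φ = 9.382×10⁻⁷ mol / 7.478×10⁻⁶ mol photons = 0.13.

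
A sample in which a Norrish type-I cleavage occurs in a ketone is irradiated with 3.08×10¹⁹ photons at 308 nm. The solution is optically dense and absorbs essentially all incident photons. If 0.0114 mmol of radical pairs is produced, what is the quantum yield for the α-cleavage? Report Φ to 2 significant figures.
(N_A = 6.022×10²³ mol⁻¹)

Φ = 0.22

Product: 0.0114 mmol = 1.14×10⁻⁵ mol.
Moles of photons: 3.08×10¹⁹ / 6.022×10²³ = 5.115×10⁻⁵ mol.
Φ = 1.14×10⁻⁵ mol / 5.115×10⁻⁵ mol photons = 0.22.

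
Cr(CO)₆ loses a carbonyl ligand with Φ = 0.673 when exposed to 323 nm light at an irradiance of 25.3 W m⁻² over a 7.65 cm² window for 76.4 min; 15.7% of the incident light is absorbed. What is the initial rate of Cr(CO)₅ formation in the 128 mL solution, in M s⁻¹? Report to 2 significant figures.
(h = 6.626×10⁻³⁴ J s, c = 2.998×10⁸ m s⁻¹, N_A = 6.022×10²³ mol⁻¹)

4.3×10⁻⁸ M s⁻¹

Photon energy at 323 nm: hc/λ = (6.626×10⁻³⁴)(2.998×10⁸)/(323×10⁻⁹) = 6.150×10⁻¹⁹ J.
Energy delivered: (25.3 W m⁻²)(7.65×10⁻⁴ m²)(4584 s) = 88.72 J.
Photons incident: 88.72 / 6.150×10⁻¹⁹ = 1.443×10²⁰, i.e. 1.443×10²⁰/6.022×10²³ = 2.396×10⁻⁴ mol.
Photons absorbed: 0.157 × 2.396×10⁻⁴ = 3.762×10⁻⁵ mol.
Product formed: 0.673 × 3.762×10⁻⁵ = 2.532×10⁻⁵ mol.
Rate: 2.532×10⁻⁵ mol / (4584 s × 0.128 L) = 4.3×10⁻⁸ M s⁻¹.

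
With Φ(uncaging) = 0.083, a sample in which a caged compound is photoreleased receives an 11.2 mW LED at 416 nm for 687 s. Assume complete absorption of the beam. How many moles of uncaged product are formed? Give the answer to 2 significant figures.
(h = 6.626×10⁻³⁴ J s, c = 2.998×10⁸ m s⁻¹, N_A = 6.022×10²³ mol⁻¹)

2.2×10⁻⁶ mol

Photon energy at 416 nm: hc/λ = (6.626×10⁻³⁴)(2.998×10⁸)/(416×10⁻⁹) = 4.775×10⁻¹⁹ J.
Energy delivered: (11.2 mW)(687 s) = 7.694 J.
Photons incident: 7.694 / 4.775×10⁻¹⁹ = 1.611×10¹⁹, i.e. 1.611×10¹⁹/6.022×10²³ = 2.675×10⁻⁵ mol.
Product: Φ × n_abs = 0.083 × 2.675×10⁻⁵ = 2.220×10⁻⁶ mol.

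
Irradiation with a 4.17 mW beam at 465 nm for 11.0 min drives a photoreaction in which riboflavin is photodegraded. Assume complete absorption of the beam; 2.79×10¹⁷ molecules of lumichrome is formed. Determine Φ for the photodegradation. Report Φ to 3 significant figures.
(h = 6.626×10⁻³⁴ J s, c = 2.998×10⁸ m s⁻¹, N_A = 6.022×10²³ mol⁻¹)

Product: 2.79×10¹⁷ / 6.022×10²³ = 4.633×10⁻⁷ mol.
Photon energy at 465 nm: hc/λ = (6.626×10⁻³⁴)(2.998×10⁸)/(465×10⁻⁹) = 4.272×10⁻¹⁹ J.
Energy delivered: (4.17 mW)(660 s) = 2.752 J.
Photons incident: 2.752 / 4.272×10⁻¹⁹ = 6.442×10¹⁸, i.e. 6.442×10¹⁸/6.022×10²³ = 1.070×10⁻⁵ mol.
Φ = 4.633×10⁻⁷ mol / 1.070×10⁻⁵ mol photons = 0.0433.

Φ = 0.0433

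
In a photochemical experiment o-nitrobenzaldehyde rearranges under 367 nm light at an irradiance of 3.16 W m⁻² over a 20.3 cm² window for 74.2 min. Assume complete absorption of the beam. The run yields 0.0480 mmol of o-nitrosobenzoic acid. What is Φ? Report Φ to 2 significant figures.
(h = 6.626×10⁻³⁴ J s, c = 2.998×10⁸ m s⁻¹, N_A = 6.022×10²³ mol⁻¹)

Product: 0.0480 mmol = 4.80×10⁻⁵ mol.
Photon energy at 367 nm: hc/λ = (6.626×10⁻³⁴)(2.998×10⁸)/(367×10⁻⁹) = 5.413×10⁻¹⁹ J.
Energy delivered: (3.16 W m⁻²)(20.3×10⁻⁴ m²)(4452 s) = 28.56 J.
Photons incident: 28.56 / 5.413×10⁻¹⁹ = 5.276×10¹⁹, i.e. 5.276×10¹⁹/6.022×10²³ = 8.761×10⁻⁵ mol.
Φ = 4.80×10⁻⁵ mol / 8.761×10⁻⁵ mol photons = 0.55.

Φ = 0.55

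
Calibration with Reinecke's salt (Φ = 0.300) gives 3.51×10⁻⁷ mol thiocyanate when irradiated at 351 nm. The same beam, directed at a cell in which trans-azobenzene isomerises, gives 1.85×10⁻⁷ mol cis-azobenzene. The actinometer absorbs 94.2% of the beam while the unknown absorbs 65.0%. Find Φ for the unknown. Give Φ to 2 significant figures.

Φ = 0.23

Photons absorbed by the actinometer: 3.51×10⁻⁷ / 0.300 = 1.170×10⁻⁶ mol.
Incident flux: 1.170×10⁻⁶ / 0.942 = 1.242×10⁻⁶ einstein.
Absorbed by unknown: 0.650 × 1.242×10⁻⁶ = 8.073×10⁻⁷ mol.
Φ(unknown) = 1.85×10⁻⁷ / 8.073×10⁻⁷ = 0.23.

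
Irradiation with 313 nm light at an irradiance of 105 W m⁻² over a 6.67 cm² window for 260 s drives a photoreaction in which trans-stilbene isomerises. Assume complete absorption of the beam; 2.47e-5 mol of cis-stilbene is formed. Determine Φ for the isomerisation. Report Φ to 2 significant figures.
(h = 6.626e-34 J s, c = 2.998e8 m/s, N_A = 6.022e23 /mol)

Photon energy at 313 nm: hc/λ = (6.626e-34)(2.998e8)/(313e-9) = 6.347e-19 J.
Energy delivered: (105 W m⁻²)(6.67e-4 m²)(260 s) = 18.21 J.
Photons incident: 18.21 / 6.347e-19 = 2.869e19, i.e. 2.869e19/6.022e23 = 4.764e-5 mol.
Φ = 2.47e-5 mol / 4.764e-5 mol photons = 0.52.

Φ = 0.52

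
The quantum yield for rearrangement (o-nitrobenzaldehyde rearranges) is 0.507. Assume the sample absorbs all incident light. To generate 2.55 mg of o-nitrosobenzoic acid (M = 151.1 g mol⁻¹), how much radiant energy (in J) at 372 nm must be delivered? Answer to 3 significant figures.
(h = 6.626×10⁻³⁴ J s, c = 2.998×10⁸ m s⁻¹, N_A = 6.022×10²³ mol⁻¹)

10.7 J

Product: 2.55 mg / 151.1 g mol⁻¹ = 1.688×10⁻⁵ mol.
Photons that must be absorbed: 1.688×10⁻⁵ / 0.507 = 3.329×10⁻⁵ mol.
Photon energy: hc/λ = 5.340×10⁻¹⁹ J; per mole, 3.216×10⁵ J mol⁻¹.
Energy required: 3.329×10⁻⁵ × 3.216×10⁵ = 10.7 J.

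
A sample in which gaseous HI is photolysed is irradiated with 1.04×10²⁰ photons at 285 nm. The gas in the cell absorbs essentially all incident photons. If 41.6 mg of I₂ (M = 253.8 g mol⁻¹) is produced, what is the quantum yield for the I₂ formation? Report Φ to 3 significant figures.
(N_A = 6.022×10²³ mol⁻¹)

Product: 41.6 mg / 253.8 g mol⁻¹ = 1.639×10⁻⁴ mol.
Moles of photons: 1.04×10²⁰ / 6.022×10²³ = 1.727×10⁻⁴ mol.
Φ = 1.639×10⁻⁴ mol / 1.727×10⁻⁴ mol photons = 0.949.

Φ = 0.949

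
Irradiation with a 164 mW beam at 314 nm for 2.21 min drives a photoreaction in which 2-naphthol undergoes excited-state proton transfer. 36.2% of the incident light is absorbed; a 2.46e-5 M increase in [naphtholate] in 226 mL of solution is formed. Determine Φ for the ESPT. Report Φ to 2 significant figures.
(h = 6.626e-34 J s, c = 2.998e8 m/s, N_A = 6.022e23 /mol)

Product: (2.46e-5 M)(0.226 L) = 5.560e-6 mol.
Photon energy at 314 nm: hc/λ = (6.626e-34)(2.998e8)/(314e-9) = 6.326e-19 J.
Energy delivered: (164 mW)(132.6 s) = 21.75 J.
Photons incident: 21.75 / 6.326e-19 = 3.438e19, i.e. 3.438e19/6.022e23 = 5.709e-5 mol.
Photons absorbed: 0.362 × 5.709e-5 = 2.067e-5 mol.
Φ = 5.560e-6 mol / 2.067e-5 mol photons = 0.27.

Φ = 0.27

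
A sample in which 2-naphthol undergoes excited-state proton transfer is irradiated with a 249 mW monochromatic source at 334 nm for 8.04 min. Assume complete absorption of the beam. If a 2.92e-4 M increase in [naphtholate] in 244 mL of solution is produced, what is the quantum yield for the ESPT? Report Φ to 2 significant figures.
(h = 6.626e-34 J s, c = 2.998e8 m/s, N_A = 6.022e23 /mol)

Product: (2.92e-4 M)(0.244 L) = 7.125e-5 mol.
Photon energy at 334 nm: hc/λ = (6.626e-34)(2.998e8)/(334e-9) = 5.948e-19 J.
Energy delivered: (249 mW)(482.4 s) = 120.1 J.
Photons incident: 120.1 / 5.948e-19 = 2.019e20, i.e. 2.019e20/6.022e23 = 3.353e-4 mol.
Φ = 7.125e-5 mol / 3.353e-4 mol photons = 0.21.

Φ = 0.21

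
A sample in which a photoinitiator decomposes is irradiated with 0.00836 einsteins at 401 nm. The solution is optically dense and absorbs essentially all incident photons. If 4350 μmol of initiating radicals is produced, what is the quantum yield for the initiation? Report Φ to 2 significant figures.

Φ = 0.52

Product: 4350 μmol = 0.00435 mol.
Φ = 0.00435 mol / 0.00836 mol photons = 0.52.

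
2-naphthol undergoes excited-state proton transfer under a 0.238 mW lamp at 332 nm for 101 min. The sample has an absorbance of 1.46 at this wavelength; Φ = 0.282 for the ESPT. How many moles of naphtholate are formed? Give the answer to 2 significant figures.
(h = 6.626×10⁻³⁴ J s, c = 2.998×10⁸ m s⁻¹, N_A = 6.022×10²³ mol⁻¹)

Photon energy at 332 nm: hc/λ = (6.626×10⁻³⁴)(2.998×10⁸)/(332×10⁻⁹) = 5.983×10⁻¹⁹ J.
Energy delivered: (0.238 mW)(6060 s) = 1.442 J.
Photons incident: 1.442 / 5.983×10⁻¹⁹ = 2.410×10¹⁸, i.e. 2.410×10¹⁸/6.022×10²³ = 4.002×10⁻⁶ mol.
Fraction absorbed: 1 − 10^(−1.46) = 0.9653.
Photons absorbed: 0.9653 × 4.002×10⁻⁶ = 3.863×10⁻⁶ mol.
Product: Φ × n_abs = 0.282 × 3.863×10⁻⁶ = 1.089×10⁻⁶ mol.

1.1×10⁻⁶ mol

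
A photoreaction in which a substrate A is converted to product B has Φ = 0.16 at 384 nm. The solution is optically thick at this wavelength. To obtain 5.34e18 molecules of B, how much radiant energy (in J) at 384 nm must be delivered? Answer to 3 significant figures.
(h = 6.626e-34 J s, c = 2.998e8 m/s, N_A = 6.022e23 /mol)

Product: 5.34e18 / 6.022e23 = 8.867e-6 mol.
Photons that must be absorbed: 8.867e-6 / 0.16 = 5.542e-5 mol.
Photon energy: hc/λ = 5.173e-19 J; per mole, 3.115e5 J mol⁻¹.
Energy required: 5.542e-5 × 3.115e5 = 17.3 J.

17.3 J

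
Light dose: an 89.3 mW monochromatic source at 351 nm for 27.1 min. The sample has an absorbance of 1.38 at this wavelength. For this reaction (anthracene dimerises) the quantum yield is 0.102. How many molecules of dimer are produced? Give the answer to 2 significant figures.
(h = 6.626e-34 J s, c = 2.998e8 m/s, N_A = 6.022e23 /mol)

Photon energy at 351 nm: hc/λ = (6.626e-34)(2.998e8)/(351e-9) = 5.659e-19 J.
Energy delivered: (89.3 mW)(1626 s) = 145.2 J.
Photons incident: 145.2 / 5.659e-19 = 2.566e20, i.e. 2.566e20/6.022e23 = 4.261e-4 mol.
Fraction absorbed: 1 − 10^(−1.38) = 0.9583.
Photons absorbed: 0.9583 × 4.261e-4 = 4.083e-4 mol.
Product: Φ × n_abs = 0.102 × 4.083e-4 = 4.165e-5 mol.
As a count: 4.165e-5 × 6.022e23 = 2.5e19.

2.5e19 molecules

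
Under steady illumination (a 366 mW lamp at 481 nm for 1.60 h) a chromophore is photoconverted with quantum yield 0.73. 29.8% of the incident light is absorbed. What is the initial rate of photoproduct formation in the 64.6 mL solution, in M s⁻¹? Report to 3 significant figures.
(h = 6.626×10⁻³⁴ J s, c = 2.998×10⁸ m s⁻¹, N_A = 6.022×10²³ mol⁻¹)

Photon energy at 481 nm: hc/λ = (6.626×10⁻³⁴)(2.998×10⁸)/(481×10⁻⁹) = 4.130×10⁻¹⁹ J.
Energy delivered: (366 mW)(5760 s) = 2108 J.
Photons incident: 2108 / 4.130×10⁻¹⁹ = 5.104×10²¹, i.e. 5.104×10²¹/6.022×10²³ = 0.008476 mol.
Photons absorbed: 0.298 × 0.008476 = 0.002526 mol.
Product formed: 0.73 × 0.002526 = 0.001844 mol.
Rate: 0.001844 mol / (5760 s × 0.0646 L) = 4.96×10⁻⁶ M s⁻¹.

4.96×10⁻⁶ M s⁻¹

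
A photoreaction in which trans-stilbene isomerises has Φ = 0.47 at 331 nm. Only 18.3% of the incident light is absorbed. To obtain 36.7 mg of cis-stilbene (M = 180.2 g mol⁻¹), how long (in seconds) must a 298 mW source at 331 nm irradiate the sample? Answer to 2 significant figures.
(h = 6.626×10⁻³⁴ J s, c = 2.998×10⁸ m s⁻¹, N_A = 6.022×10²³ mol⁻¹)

t ≈ 2900 s

Product: 36.7 mg / 180.2 g mol⁻¹ = 2.037×10⁻⁴ mol.
Photons that must be absorbed: 2.037×10⁻⁴ / 0.47 = 4.334×10⁻⁴ mol.
Incident photons needed: 4.334×10⁻⁴ / 0.183 = 0.002368 mol.
Photon energy: hc/λ = 6.001×10⁻¹⁹ J; per mole, 3.614×10⁵ J mol⁻¹.
Energy required: 0.002368 × 3.614×10⁵ = 855.8 J.
Time: 855.8 J / 0.298 W = 2900 s.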